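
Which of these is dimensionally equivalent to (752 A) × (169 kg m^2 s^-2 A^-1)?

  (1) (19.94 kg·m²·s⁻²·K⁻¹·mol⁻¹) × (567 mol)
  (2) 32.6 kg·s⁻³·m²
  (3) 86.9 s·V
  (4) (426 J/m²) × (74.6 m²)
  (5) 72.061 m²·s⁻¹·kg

(4)

Reference: [A] · [kg·m²·s⁻²·A⁻¹] = kg·m²·s⁻².
Each option:
  (1) [kg·m²·s⁻²·K⁻¹·mol⁻¹] · [mol] = kg·m²·s⁻²·K⁻¹
  (2) kg·m²·s⁻³
  (3) V·s = J·C⁻¹·s = kg·m²·s⁻²·A⁻¹
  (4) [kg·s⁻²] · [m²] = kg·m²·s⁻²  ← same
  (5) kg·m²·s⁻¹
Only (4) matches kg·m²·s⁻².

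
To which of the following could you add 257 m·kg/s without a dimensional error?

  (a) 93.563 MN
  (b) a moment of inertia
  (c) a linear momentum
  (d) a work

Reference: kg·m·s⁻¹.
Each option:
  (a) N = kg·m·s⁻²
  (b) [moment of inertia] = kg·m²
  (c) [linear momentum] = kg·m·s⁻¹  ← same
  (d) [work] = kg·m²·s⁻²
Only (c) matches kg·m·s⁻¹.

(c)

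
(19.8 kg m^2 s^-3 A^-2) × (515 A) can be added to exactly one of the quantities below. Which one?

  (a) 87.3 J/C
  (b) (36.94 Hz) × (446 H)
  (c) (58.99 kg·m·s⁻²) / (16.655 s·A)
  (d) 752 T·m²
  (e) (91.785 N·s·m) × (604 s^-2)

(a)

Reference: [kg·m²·s⁻³·A⁻²] · [A] = kg·m²·s⁻³·A⁻¹.
Each option:
  (a) J·C⁻¹ = N·m·(s·A)⁻¹ = kg·m²·s⁻³·A⁻¹  ← same
  (b) [s⁻¹] · [kg·m²·s⁻²·A⁻²] = kg·m²·s⁻³·A⁻²
  (c) [kg·m·s⁻²] / [s·A] = kg·m·s⁻³·A⁻¹
  (d) T·m² = Wb·m⁻²·m² = kg·m²·s⁻²·A⁻¹
  (e) [kg·m²·s⁻¹] · [s⁻²] = kg·m²·s⁻³
Only (a) matches kg·m²·s⁻³·A⁻¹.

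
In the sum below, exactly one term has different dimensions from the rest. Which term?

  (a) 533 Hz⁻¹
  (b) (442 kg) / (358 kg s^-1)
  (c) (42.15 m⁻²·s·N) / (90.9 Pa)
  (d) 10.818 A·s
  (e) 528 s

(d)

Dimensions:
  (a) Hz⁻¹ = (s⁻¹)⁻¹ = s
  (b) [kg] / [kg·s⁻¹] = s
  (c) [kg·m⁻¹·s⁻¹] / [kg·m⁻¹·s⁻²] = s
  (d) A·s = s·A
  (e) s
All reduce to s except (d), which is s·A.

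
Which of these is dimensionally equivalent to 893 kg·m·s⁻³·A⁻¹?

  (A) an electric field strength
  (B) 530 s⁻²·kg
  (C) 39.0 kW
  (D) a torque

(A)

Reference: kg·m·s⁻³·A⁻¹.
Each option:
  (A) [electric field strength] = kg·m·s⁻³·A⁻¹  ← same
  (B) kg·s⁻²
  (C) W = J·s⁻¹ = kg·m²·s⁻³
  (D) [torque] = kg·m²·s⁻²
Only (A) matches kg·m·s⁻³·A⁻¹.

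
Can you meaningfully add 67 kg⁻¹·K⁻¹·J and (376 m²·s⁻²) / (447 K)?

Expand each in SI base units:
  67 kg⁻¹·K⁻¹·J:  J·kg⁻¹·K⁻¹ = N·m·kg⁻¹·K⁻¹ = m²·s⁻²·K⁻¹
  (376 m²·s⁻²) / (447 K):  [m²·s⁻²] / [K] = m²·s⁻²·K⁻¹
Both are m²·s⁻²·K⁻¹, so they have the same dimensions and can be added.

Yes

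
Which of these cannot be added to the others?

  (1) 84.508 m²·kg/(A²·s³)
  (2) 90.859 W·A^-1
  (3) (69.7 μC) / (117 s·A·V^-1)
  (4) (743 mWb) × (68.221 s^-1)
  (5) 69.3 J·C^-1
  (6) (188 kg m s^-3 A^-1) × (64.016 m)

Expand each in SI base units:
  (1) kg·m²·s⁻³·A⁻²
  (2) W·A⁻¹ = J·s⁻¹·A⁻¹ = kg·m²·s⁻³·A⁻¹
  (3) [s·A] / [kg⁻¹·m⁻²·s⁴·A²] = kg·m²·s⁻³·A⁻¹
  (4) [kg·m²·s⁻²·A⁻¹] · [s⁻¹] = kg·m²·s⁻³·A⁻¹
  (5) J·C⁻¹ = N·m·(s·A)⁻¹ = kg·m²·s⁻³·A⁻¹
  (6) [kg·m·s⁻³·A⁻¹] · [m] = kg·m²·s⁻³·A⁻¹
All reduce to kg·m²·s⁻³·A⁻¹ except (1), which is kg·m²·s⁻³·A⁻².

(1)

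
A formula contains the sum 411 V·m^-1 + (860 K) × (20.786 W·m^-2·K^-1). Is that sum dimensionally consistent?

In SI base units:
  411 V·m^-1:  V·m⁻¹ = J·C⁻¹·m⁻¹ = kg·m·s⁻³·A⁻¹
  (860 K) × (20.786 W·m^-2·K^-1):  [K] · [kg·s⁻³·K⁻¹] = kg·s⁻³
kg·m·s⁻³·A⁻¹ ≠ kg·s⁻³, so they cannot be added.

No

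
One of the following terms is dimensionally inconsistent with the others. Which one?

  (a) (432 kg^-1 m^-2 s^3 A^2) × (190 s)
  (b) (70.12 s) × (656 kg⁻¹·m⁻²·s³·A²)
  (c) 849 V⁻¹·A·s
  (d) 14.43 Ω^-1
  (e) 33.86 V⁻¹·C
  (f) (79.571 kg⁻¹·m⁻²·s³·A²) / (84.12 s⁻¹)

Work out the base dimensions of each:
  (a) [kg⁻¹·m⁻²·s³·A²] · [s] = kg⁻¹·m⁻²·s⁴·A²
  (b) [s] · [kg⁻¹·m⁻²·s³·A²] = kg⁻¹·m⁻²·s⁴·A²
  (c) A·s·V⁻¹ = A·s·(J·C⁻¹)⁻¹ = kg⁻¹·m⁻²·s⁴·A²
  (d) Ω⁻¹ = (V·A⁻¹)⁻¹ = kg⁻¹·m⁻²·s³·A²
  (e) C·V⁻¹ = s·A·(J·C⁻¹)⁻¹ = kg⁻¹·m⁻²·s⁴·A²
  (f) [kg⁻¹·m⁻²·s³·A²] / [s⁻¹] = kg⁻¹·m⁻²·s⁴·A²
All reduce to kg⁻¹·m⁻²·s⁴·A² except (d), which is kg⁻¹·m⁻²·s³·A².

(d)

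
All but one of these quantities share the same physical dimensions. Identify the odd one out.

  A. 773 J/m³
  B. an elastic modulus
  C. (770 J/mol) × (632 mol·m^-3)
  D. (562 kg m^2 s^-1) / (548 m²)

Expand each in SI base units:
  A. J·m⁻³ = N·m·m⁻³ = kg·m⁻¹·s⁻²
  B. [elastic modulus] = kg·m⁻¹·s⁻²
  C. [kg·m²·s⁻²·mol⁻¹] · [m⁻³·mol] = kg·m⁻¹·s⁻²
  D. [kg·m²·s⁻¹] / [m²] = kg·s⁻¹
All reduce to kg·m⁻¹·s⁻² except D., which is kg·s⁻¹.

D.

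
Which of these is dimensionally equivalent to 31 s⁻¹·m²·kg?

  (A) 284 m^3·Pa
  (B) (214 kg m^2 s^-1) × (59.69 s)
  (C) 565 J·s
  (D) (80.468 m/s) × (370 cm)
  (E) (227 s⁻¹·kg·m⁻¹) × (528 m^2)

Reference: kg·m²·s⁻¹.
Each option:
  (A) Pa·m³ = N·m⁻²·m³ = kg·m²·s⁻²
  (B) [kg·m²·s⁻¹] · [s] = kg·m²
  (C) J·s = N·m·s = kg·m²·s⁻¹  ← same
  (D) [m·s⁻¹] · [m] = m²·s⁻¹
  (E) [kg·m⁻¹·s⁻¹] · [m²] = kg·m·s⁻¹
Only (C) matches kg·m²·s⁻¹.

(C)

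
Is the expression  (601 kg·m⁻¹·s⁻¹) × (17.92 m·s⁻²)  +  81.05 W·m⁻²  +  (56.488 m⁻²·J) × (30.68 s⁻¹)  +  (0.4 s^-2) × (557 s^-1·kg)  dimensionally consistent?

Yes

Dimensions:
  (601 kg·m⁻¹·s⁻¹) × (17.92 m·s⁻²):  [kg·m⁻¹·s⁻¹] · [m·s⁻²] = kg·s⁻³
  81.05 W·m⁻²:  W·m⁻² = J·s⁻¹·m⁻² = kg·s⁻³
  (56.488 m⁻²·J) × (30.68 s⁻¹):  [kg·s⁻²] · [s⁻¹] = kg·s⁻³
  (0.4 s^-2) × (557 s^-1·kg):  [s⁻²] · [kg·s⁻¹] = kg·s⁻³
Every term reduces to kg·s⁻³.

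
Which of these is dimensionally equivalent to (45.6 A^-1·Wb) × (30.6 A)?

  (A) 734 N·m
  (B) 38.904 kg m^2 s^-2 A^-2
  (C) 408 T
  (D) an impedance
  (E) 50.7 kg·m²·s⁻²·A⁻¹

Reference: [kg·m²·s⁻²·A⁻²] · [A] = kg·m²·s⁻²·A⁻¹.
Each option:
  (A) N·m = kg·m·s⁻²·m = kg·m²·s⁻²
  (B) kg·m²·s⁻²·A⁻²
  (C) T = Wb·m⁻² = kg·s⁻²·A⁻¹
  (D) [impedance] = kg·m²·s⁻³·A⁻²
  (E) kg·m²·s⁻²·A⁻¹  ← same
Only (E) matches kg·m²·s⁻²·A⁻¹.

(E)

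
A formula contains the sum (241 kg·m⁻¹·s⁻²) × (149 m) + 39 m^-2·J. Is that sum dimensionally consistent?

Yes

Work out the base dimensions of each:
  (241 kg·m⁻¹·s⁻²) × (149 m):  [kg·m⁻¹·s⁻²] · [m] = kg·s⁻²
  39 m^-2·J:  J·m⁻² = N·m·m⁻² = kg·s⁻²
Both are kg·s⁻², so they have the same dimensions and can be added.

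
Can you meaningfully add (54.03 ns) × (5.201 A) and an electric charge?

Yes

Dimensions:
  (54.03 ns) × (5.201 A):  [s] · [A] = s·A
  an electric charge:  [electric charge] = s·A
Both are s·A, so they have the same dimensions and can be added.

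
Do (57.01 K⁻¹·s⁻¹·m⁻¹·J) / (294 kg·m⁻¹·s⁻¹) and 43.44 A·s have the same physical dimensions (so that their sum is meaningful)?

No

In SI base units:
  (57.01 K⁻¹·s⁻¹·m⁻¹·J) / (294 kg·m⁻¹·s⁻¹):  [kg·m·s⁻³·K⁻¹] / [kg·m⁻¹·s⁻¹] = m²·s⁻²·K⁻¹
  43.44 A·s:  A·s = s·A
m²·s⁻²·K⁻¹ ≠ s·A, so they cannot be added.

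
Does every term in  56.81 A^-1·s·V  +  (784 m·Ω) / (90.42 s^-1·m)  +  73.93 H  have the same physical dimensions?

Dimensions:
  56.81 A^-1·s·V:  V·s·A⁻¹ = J·C⁻¹·s·A⁻¹ = kg·m²·s⁻²·A⁻²
  (784 m·Ω) / (90.42 s^-1·m):  [kg·m³·s⁻³·A⁻²] / [m·s⁻¹] = kg·m²·s⁻²·A⁻²
  73.93 H:  H = V·s·A⁻¹ = kg·m²·s⁻²·A⁻²
Every term reduces to kg·m²·s⁻²·A⁻².

Yes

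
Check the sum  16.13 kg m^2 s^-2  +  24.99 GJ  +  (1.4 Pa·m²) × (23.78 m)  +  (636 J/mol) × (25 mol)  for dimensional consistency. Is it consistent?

Yes

Work out the base dimensions of each:
  16.13 kg m^2 s^-2:  kg·m²·s⁻²
  24.99 GJ:  J = N·m = kg·m²·s⁻²
  (1.4 Pa·m²) × (23.78 m):  [kg·m·s⁻²] · [m] = kg·m²·s⁻²
  (636 J/mol) × (25 mol):  [kg·m²·s⁻²·mol⁻¹] · [mol] = kg·m²·s⁻²
Every term reduces to kg·m²·s⁻².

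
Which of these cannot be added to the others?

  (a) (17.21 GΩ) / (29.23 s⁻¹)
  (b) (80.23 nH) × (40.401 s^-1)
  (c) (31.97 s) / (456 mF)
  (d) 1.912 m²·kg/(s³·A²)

Expand each in SI base units:
  (a) [kg·m²·s⁻³·A⁻²] / [s⁻¹] = kg·m²·s⁻²·A⁻²
  (b) [kg·m²·s⁻²·A⁻²] · [s⁻¹] = kg·m²·s⁻³·A⁻²
  (c) [s] / [kg⁻¹·m⁻²·s⁴·A²] = kg·m²·s⁻³·A⁻²
  (d) kg·m²·s⁻³·A⁻²
All reduce to kg·m²·s⁻³·A⁻² except (a), which is kg·m²·s⁻²·A⁻².

(a)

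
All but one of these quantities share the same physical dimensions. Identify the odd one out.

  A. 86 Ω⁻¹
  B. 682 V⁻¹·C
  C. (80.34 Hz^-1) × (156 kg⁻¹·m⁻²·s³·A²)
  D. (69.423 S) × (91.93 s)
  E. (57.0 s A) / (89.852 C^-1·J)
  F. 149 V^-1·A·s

A.

Expand each in SI base units:
  A. Ω⁻¹ = (V·A⁻¹)⁻¹ = kg⁻¹·m⁻²·s³·A²
  B. C·V⁻¹ = s·A·(J·C⁻¹)⁻¹ = kg⁻¹·m⁻²·s⁴·A²
  C. [s] · [kg⁻¹·m⁻²·s³·A²] = kg⁻¹·m⁻²·s⁴·A²
  D. [kg⁻¹·m⁻²·s³·A²] · [s] = kg⁻¹·m⁻²·s⁴·A²
  E. [s·A] / [kg·m²·s⁻³·A⁻¹] = kg⁻¹·m⁻²·s⁴·A²
  F. A·s·V⁻¹ = A·s·(J·C⁻¹)⁻¹ = kg⁻¹·m⁻²·s⁴·A²
All reduce to kg⁻¹·m⁻²·s⁴·A² except A., which is kg⁻¹·m⁻²·s³·A².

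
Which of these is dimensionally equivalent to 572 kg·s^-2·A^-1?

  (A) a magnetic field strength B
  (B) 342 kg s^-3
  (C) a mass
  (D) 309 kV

Reference: kg·s⁻²·A⁻¹.
Each option:
  (A) [magnetic field strength B] = kg·s⁻²·A⁻¹  ← same
  (B) kg·s⁻³
  (C) [mass] = kg
  (D) V = J·C⁻¹ = kg·m²·s⁻³·A⁻¹
Only (A) matches kg·s⁻²·A⁻¹.

(A)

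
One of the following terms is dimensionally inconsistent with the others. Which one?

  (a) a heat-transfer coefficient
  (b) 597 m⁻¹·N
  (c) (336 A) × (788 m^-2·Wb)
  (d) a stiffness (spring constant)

Reduce each to base SI dimensions:
  (a) [heat-transfer coefficient] = kg·s⁻³·K⁻¹
  (b) N·m⁻¹ = kg·m·s⁻²·m⁻¹ = kg·s⁻²
  (c) [A] · [kg·s⁻²·A⁻¹] = kg·s⁻²
  (d) [stiffness (spring constant)] = kg·s⁻²
All reduce to kg·s⁻² except (a), which is kg·s⁻³·K⁻¹.

(a)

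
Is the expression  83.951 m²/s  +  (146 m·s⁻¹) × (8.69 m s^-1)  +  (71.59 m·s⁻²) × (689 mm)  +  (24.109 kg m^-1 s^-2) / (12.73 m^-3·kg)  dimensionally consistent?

Dimensions:
  83.951 m²/s:  m²·s⁻¹
  (146 m·s⁻¹) × (8.69 m s^-1):  [m·s⁻¹] · [m·s⁻¹] = m²·s⁻²
  (71.59 m·s⁻²) × (689 mm):  [m·s⁻²] · [m] = m²·s⁻²
  (24.109 kg m^-1 s^-2) / (12.73 m^-3·kg):  [kg·m⁻¹·s⁻²] / [kg·m⁻³] = m²·s⁻²
The terms do not share a single dimension (m²·s⁻² vs m²·s⁻¹).

No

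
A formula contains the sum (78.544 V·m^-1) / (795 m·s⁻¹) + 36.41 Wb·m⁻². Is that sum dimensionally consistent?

Yes

Reduce each to base SI dimensions:
  (78.544 V·m^-1) / (795 m·s⁻¹):  [kg·m·s⁻³·A⁻¹] / [m·s⁻¹] = kg·s⁻²·A⁻¹
  36.41 Wb·m⁻²:  Wb·m⁻² = V·s·m⁻² = kg·s⁻²·A⁻¹
Both are kg·s⁻²·A⁻¹, so they have the same dimensions and can be added.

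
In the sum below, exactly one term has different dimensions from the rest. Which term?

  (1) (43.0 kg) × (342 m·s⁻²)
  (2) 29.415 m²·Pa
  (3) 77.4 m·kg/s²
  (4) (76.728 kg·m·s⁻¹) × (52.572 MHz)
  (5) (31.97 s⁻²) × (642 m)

Expand each in SI base units:
  (1) [kg] · [m·s⁻²] = kg·m·s⁻²
  (2) Pa·m² = N·m⁻²·m² = kg·m·s⁻²
  (3) kg·m·s⁻²
  (4) [kg·m·s⁻¹] · [s⁻¹] = kg·m·s⁻²
  (5) [s⁻²] · [m] = m·s⁻²
All reduce to kg·m·s⁻² except (5), which is m·s⁻².

(5)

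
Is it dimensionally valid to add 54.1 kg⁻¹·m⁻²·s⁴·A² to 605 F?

In SI base units:
  54.1 kg⁻¹·m⁻²·s⁴·A²:  kg⁻¹·m⁻²·s⁴·A²
  605 F:  F = C·V⁻¹ = kg⁻¹·m⁻²·s⁴·A²
Both are kg⁻¹·m⁻²·s⁴·A², so they have the same dimensions and can be added.

Yes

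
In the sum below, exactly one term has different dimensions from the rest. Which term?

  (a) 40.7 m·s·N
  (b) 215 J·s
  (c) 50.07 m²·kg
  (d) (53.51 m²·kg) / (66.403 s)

(c)

Reduce each to base SI dimensions:
  (a) N·m·s = kg·m·s⁻²·m·s = kg·m²·s⁻¹
  (b) J·s = N·m·s = kg·m²·s⁻¹
  (c) kg·m²
  (d) [kg·m²] / [s] = kg·m²·s⁻¹
All reduce to kg·m²·s⁻¹ except (c), which is kg·m².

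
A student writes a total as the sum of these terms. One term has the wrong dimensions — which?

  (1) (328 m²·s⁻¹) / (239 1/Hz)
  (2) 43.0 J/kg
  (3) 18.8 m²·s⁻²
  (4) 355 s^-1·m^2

Work out the base dimensions of each:
  (1) [m²·s⁻¹] / [s] = m²·s⁻²
  (2) J·kg⁻¹ = N·m·kg⁻¹ = m²·s⁻²
  (3) m²·s⁻²
  (4) m²·s⁻¹
All reduce to m²·s⁻² except (4), which is m²·s⁻¹.

(4)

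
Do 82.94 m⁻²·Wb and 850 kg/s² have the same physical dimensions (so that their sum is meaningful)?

Reduce each to base SI dimensions:
  82.94 m⁻²·Wb:  Wb·m⁻² = V·s·m⁻² = kg·s⁻²·A⁻¹
  850 kg/s²:  kg·s⁻²
kg·s⁻²·A⁻¹ ≠ kg·s⁻², so they cannot be added.

No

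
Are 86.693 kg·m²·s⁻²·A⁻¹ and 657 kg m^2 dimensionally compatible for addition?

No

In SI base units:
  86.693 kg·m²·s⁻²·A⁻¹:  kg·m²·s⁻²·A⁻¹
  657 kg m^2:  kg·m²
kg·m²·s⁻²·A⁻¹ ≠ kg·m², so they cannot be added.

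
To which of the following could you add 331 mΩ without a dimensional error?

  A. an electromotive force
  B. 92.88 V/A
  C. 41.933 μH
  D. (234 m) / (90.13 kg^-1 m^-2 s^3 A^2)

Reference: Ω = V·A⁻¹ = kg·m²·s⁻³·A⁻².
Each option:
  A. [electromotive force] = kg·m²·s⁻³·A⁻¹
  B. V·A⁻¹ = J·C⁻¹·A⁻¹ = kg·m²·s⁻³·A⁻²  ← same
  C. H = V·s·A⁻¹ = kg·m²·s⁻²·A⁻²
  D. [m] / [kg⁻¹·m⁻²·s³·A²] = kg·m³·s⁻³·A⁻²
Only B. matches kg·m²·s⁻³·A⁻².

B.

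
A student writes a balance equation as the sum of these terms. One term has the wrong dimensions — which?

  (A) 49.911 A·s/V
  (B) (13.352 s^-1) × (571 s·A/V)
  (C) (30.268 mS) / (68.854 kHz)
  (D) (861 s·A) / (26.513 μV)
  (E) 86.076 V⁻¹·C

Dimensions:
  (A) A·s·V⁻¹ = A·s·(J·C⁻¹)⁻¹ = kg⁻¹·m⁻²·s⁴·A²
  (B) [s⁻¹] · [kg⁻¹·m⁻²·s⁴·A²] = kg⁻¹·m⁻²·s³·A²
  (C) [kg⁻¹·m⁻²·s³·A²] / [s⁻¹] = kg⁻¹·m⁻²·s⁴·A²
  (D) [s·A] / [kg·m²·s⁻³·A⁻¹] = kg⁻¹·m⁻²·s⁴·A²
  (E) C·V⁻¹ = s·A·(J·C⁻¹)⁻¹ = kg⁻¹·m⁻²·s⁴·A²
All reduce to kg⁻¹·m⁻²·s⁴·A² except (B), which is kg⁻¹·m⁻²·s³·A².

(B)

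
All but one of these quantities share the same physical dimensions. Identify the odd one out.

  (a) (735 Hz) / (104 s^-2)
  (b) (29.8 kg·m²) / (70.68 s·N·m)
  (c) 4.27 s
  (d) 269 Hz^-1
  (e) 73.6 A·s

(e)

Work out the base dimensions of each:
  (a) [s⁻¹] / [s⁻²] = s
  (b) [kg·m²] / [kg·m²·s⁻¹] = s
  (c) s
  (d) Hz⁻¹ = (s⁻¹)⁻¹ = s
  (e) A·s = s·A
All reduce to s except (e), which is s·A.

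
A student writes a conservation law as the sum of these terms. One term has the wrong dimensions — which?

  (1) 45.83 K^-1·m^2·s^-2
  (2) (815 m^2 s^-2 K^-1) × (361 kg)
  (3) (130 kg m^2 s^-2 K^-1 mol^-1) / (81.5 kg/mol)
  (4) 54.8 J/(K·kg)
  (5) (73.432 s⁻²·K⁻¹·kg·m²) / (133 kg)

(2)

Dimensions:
  (1) m²·s⁻²·K⁻¹
  (2) [m²·s⁻²·K⁻¹] · [kg] = kg·m²·s⁻²·K⁻¹
  (3) [kg·m²·s⁻²·K⁻¹·mol⁻¹] / [kg·mol⁻¹] = m²·s⁻²·K⁻¹
  (4) J·kg⁻¹·K⁻¹ = N·m·kg⁻¹·K⁻¹ = m²·s⁻²·K⁻¹
  (5) [kg·m²·s⁻²·K⁻¹] / [kg] = m²·s⁻²·K⁻¹
All reduce to m²·s⁻²·K⁻¹ except (2), which is kg·m²·s⁻²·K⁻¹.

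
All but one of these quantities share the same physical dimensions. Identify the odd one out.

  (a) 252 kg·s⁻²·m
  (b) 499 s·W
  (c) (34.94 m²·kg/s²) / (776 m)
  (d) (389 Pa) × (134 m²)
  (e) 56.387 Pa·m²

(b)

Work out the base dimensions of each:
  (a) kg·m·s⁻²
  (b) W·s = J·s⁻¹·s = kg·m²·s⁻²
  (c) [kg·m²·s⁻²] / [m] = kg·m·s⁻²
  (d) [kg·m⁻¹·s⁻²] · [m²] = kg·m·s⁻²
  (e) Pa·m² = N·m⁻²·m² = kg·m·s⁻²
All reduce to kg·m·s⁻² except (b), which is kg·m²·s⁻².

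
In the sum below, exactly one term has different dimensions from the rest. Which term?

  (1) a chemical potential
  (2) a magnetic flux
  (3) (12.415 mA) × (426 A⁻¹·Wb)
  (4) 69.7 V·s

Expand each in SI base units:
  (1) [chemical potential] = kg·m²·s⁻²·mol⁻¹
  (2) [magnetic flux] = kg·m²·s⁻²·A⁻¹
  (3) [A] · [kg·m²·s⁻²·A⁻²] = kg·m²·s⁻²·A⁻¹
  (4) V·s = J·C⁻¹·s = kg·m²·s⁻²·A⁻¹
All reduce to kg·m²·s⁻²·A⁻¹ except (1), which is kg·m²·s⁻²·mol⁻¹.

(1)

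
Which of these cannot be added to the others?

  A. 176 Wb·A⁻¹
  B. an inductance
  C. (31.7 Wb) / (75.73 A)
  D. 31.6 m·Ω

D.

Reduce each to base SI dimensions:
  A. Wb·A⁻¹ = V·s·A⁻¹ = kg·m²·s⁻²·A⁻²
  B. [inductance] = kg·m²·s⁻²·A⁻²
  C. [kg·m²·s⁻²·A⁻¹] / [A] = kg·m²·s⁻²·A⁻²
  D. Ω·m = V·A⁻¹·m = kg·m³·s⁻³·A⁻²
All reduce to kg·m²·s⁻²·A⁻² except D., which is kg·m³·s⁻³·A⁻².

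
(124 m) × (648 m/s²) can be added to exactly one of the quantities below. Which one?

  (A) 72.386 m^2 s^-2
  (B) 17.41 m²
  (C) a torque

(A)

Reference: [m] · [m·s⁻²] = m²·s⁻².
Each option:
  (A) m²·s⁻²  ← same
  (B) m²
  (C) [torque] = kg·m²·s⁻²
Only (A) matches m²·s⁻².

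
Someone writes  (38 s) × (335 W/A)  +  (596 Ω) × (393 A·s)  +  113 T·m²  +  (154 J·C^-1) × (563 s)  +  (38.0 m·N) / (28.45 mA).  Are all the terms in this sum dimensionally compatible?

Work out the base dimensions of each:
  (38 s) × (335 W/A):  [s] · [kg·m²·s⁻³·A⁻¹] = kg·m²·s⁻²·A⁻¹
  (596 Ω) × (393 A·s):  [kg·m²·s⁻³·A⁻²] · [s·A] = kg·m²·s⁻²·A⁻¹
  113 T·m²:  T·m² = Wb·m⁻²·m² = kg·m²·s⁻²·A⁻¹
  (154 J·C^-1) × (563 s):  [kg·m²·s⁻³·A⁻¹] · [s] = kg·m²·s⁻²·A⁻¹
  (38.0 m·N) / (28.45 mA):  [kg·m²·s⁻²] / [A] = kg·m²·s⁻²·A⁻¹
Every term reduces to kg·m²·s⁻²·A⁻¹.

Yes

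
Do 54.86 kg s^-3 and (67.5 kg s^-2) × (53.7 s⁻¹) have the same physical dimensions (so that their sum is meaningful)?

Yes

Dimensions:
  54.86 kg s^-3:  kg·s⁻³
  (67.5 kg s^-2) × (53.7 s⁻¹):  [kg·s⁻²] · [s⁻¹] = kg·s⁻³
Both are kg·s⁻³, so they have the same dimensions and can be added.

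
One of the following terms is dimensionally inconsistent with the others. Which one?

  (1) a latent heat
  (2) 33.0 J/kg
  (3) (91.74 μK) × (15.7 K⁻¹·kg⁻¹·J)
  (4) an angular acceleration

(4)

Reduce each to base SI dimensions:
  (1) [latent heat] = m²·s⁻²
  (2) J·kg⁻¹ = N·m·kg⁻¹ = m²·s⁻²
  (3) [K] · [m²·s⁻²·K⁻¹] = m²·s⁻²
  (4) [angular acceleration] = s⁻²
All reduce to m²·s⁻² except (4), which is s⁻².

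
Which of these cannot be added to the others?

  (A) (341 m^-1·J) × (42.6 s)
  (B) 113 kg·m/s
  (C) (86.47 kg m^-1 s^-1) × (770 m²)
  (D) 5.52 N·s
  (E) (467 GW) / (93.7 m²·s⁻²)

(E)

Dimensions:
  (A) [kg·m·s⁻²] · [s] = kg·m·s⁻¹
  (B) kg·m·s⁻¹
  (C) [kg·m⁻¹·s⁻¹] · [m²] = kg·m·s⁻¹
  (D) N·s = kg·m·s⁻²·s = kg·m·s⁻¹
  (E) [kg·m²·s⁻³] / [m²·s⁻²] = kg·s⁻¹
All reduce to kg·m·s⁻¹ except (E), which is kg·s⁻¹.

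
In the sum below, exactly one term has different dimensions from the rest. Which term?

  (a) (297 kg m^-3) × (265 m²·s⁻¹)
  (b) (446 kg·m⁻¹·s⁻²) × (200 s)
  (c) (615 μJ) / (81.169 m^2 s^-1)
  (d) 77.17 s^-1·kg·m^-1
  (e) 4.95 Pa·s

(c)

In SI base units:
  (a) [kg·m⁻³] · [m²·s⁻¹] = kg·m⁻¹·s⁻¹
  (b) [kg·m⁻¹·s⁻²] · [s] = kg·m⁻¹·s⁻¹
  (c) [kg·m²·s⁻²] / [m²·s⁻¹] = kg·s⁻¹
  (d) kg·m⁻¹·s⁻¹
  (e) Pa·s = N·m⁻²·s = kg·m⁻¹·s⁻¹
All reduce to kg·m⁻¹·s⁻¹ except (c), which is kg·s⁻¹.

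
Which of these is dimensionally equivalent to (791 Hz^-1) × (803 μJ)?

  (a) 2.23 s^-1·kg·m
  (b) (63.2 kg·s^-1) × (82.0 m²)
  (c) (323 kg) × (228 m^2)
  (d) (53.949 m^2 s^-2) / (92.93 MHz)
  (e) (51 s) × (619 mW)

(b)

Reference: [s] · [kg·m²·s⁻²] = kg·m²·s⁻¹.
Each option:
  (a) kg·m·s⁻¹
  (b) [kg·s⁻¹] · [m²] = kg·m²·s⁻¹  ← same
  (c) [kg] · [m²] = kg·m²
  (d) [m²·s⁻²] / [s⁻¹] = m²·s⁻¹
  (e) [s] · [kg·m²·s⁻³] = kg·m²·s⁻²
Only (b) matches kg·m²·s⁻¹.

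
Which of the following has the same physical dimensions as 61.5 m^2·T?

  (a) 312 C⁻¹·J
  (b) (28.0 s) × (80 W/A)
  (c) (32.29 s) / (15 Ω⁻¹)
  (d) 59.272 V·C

Reference: T·m² = Wb·m⁻²·m² = kg·m²·s⁻²·A⁻¹.
Each option:
  (a) J·C⁻¹ = N·m·(s·A)⁻¹ = kg·m²·s⁻³·A⁻¹
  (b) [s] · [kg·m²·s⁻³·A⁻¹] = kg·m²·s⁻²·A⁻¹  ← same
  (c) [s] / [kg⁻¹·m⁻²·s³·A²] = kg·m²·s⁻²·A⁻²
  (d) C·V = s·A·J·C⁻¹ = kg·m²·s⁻²
Only (b) matches kg·m²·s⁻²·A⁻¹.

(b)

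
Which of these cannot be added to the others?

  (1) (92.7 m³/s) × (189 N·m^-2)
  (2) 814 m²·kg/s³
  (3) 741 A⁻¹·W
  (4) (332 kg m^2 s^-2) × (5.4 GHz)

(3)

In SI base units:
  (1) [m³·s⁻¹] · [kg·m⁻¹·s⁻²] = kg·m²·s⁻³
  (2) kg·m²·s⁻³
  (3) W·A⁻¹ = J·s⁻¹·A⁻¹ = kg·m²·s⁻³·A⁻¹
  (4) [kg·m²·s⁻²] · [s⁻¹] = kg·m²·s⁻³
All reduce to kg·m²·s⁻³ except (3), which is kg·m²·s⁻³·A⁻¹.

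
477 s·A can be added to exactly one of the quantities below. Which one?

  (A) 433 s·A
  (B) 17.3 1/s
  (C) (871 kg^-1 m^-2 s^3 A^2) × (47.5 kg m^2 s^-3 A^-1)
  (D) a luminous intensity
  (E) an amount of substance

(A)

Reference: s·A.
Each option:
  (A) A·s = s·A  ← same
  (B) s⁻¹
  (C) [kg⁻¹·m⁻²·s³·A²] · [kg·m²·s⁻³·A⁻¹] = A
  (D) [luminous intensity] = cd
  (E) [amount of substance] = mol
Only (A) matches s·A.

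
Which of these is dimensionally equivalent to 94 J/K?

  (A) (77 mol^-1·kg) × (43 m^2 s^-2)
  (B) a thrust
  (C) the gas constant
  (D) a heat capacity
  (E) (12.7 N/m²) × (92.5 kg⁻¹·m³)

(D)

Reference: J·K⁻¹ = N·m·K⁻¹ = kg·m²·s⁻²·K⁻¹.
Each option:
  (A) [kg·mol⁻¹] · [m²·s⁻²] = kg·m²·s⁻²·mol⁻¹
  (B) [thrust] = kg·m·s⁻²
  (C) [gas constant] = kg·m²·s⁻²·K⁻¹·mol⁻¹
  (D) [heat capacity] = kg·m²·s⁻²·K⁻¹  ← same
  (E) [kg·m⁻¹·s⁻²] · [kg⁻¹·m³] = m²·s⁻²
Only (D) matches kg·m²·s⁻²·K⁻¹.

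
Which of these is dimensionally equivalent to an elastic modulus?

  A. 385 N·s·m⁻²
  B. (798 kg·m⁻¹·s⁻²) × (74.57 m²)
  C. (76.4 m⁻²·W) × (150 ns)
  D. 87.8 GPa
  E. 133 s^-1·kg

D.

Reference: [elastic modulus] = kg·m⁻¹·s⁻².
Each option:
  A. N·s·m⁻² = kg·m·s⁻²·s·m⁻² = kg·m⁻¹·s⁻¹
  B. [kg·m⁻¹·s⁻²] · [m²] = kg·m·s⁻²
  C. [kg·s⁻³] · [s] = kg·s⁻²
  D. Pa = N·m⁻² = kg·m⁻¹·s⁻²  ← same
  E. kg·s⁻¹
Only D. matches kg·m⁻¹·s⁻².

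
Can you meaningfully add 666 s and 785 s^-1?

Reduce each to base SI dimensions:
  666 s:  s
  785 s^-1:  s⁻¹
s ≠ s⁻¹, so they cannot be added.

No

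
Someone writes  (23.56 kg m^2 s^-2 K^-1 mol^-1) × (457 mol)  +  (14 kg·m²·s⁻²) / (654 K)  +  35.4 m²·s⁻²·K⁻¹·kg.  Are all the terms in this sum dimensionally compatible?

Yes

In SI base units:
  (23.56 kg m^2 s^-2 K^-1 mol^-1) × (457 mol):  [kg·m²·s⁻²·K⁻¹·mol⁻¹] · [mol] = kg·m²·s⁻²·K⁻¹
  (14 kg·m²·s⁻²) / (654 K):  [kg·m²·s⁻²] / [K] = kg·m²·s⁻²·K⁻¹
  35.4 m²·s⁻²·K⁻¹·kg:  kg·m²·s⁻²·K⁻¹
Every term reduces to kg·m²·s⁻²·K⁻¹.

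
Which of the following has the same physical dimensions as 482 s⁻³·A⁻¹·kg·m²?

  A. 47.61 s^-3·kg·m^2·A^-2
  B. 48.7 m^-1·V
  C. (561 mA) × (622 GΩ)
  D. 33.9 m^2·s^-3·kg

C.

Reference: kg·m²·s⁻³·A⁻¹.
Each option:
  A. kg·m²·s⁻³·A⁻²
  B. V·m⁻¹ = J·C⁻¹·m⁻¹ = kg·m·s⁻³·A⁻¹
  C. [A] · [kg·m²·s⁻³·A⁻²] = kg·m²·s⁻³·A⁻¹  ← same
  D. kg·m²·s⁻³
Only C. matches kg·m²·s⁻³·A⁻¹.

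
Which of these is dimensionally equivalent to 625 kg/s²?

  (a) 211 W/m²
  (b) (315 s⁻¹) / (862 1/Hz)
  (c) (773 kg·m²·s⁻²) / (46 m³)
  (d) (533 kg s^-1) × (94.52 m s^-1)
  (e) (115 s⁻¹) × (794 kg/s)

(e)

Reference: kg·s⁻².
Each option:
  (a) W·m⁻² = J·s⁻¹·m⁻² = kg·s⁻³
  (b) [s⁻¹] / [s] = s⁻²
  (c) [kg·m²·s⁻²] / [m³] = kg·m⁻¹·s⁻²
  (d) [kg·s⁻¹] · [m·s⁻¹] = kg·m·s⁻²
  (e) [s⁻¹] · [kg·s⁻¹] = kg·s⁻²  ← same
Only (e) matches kg·s⁻².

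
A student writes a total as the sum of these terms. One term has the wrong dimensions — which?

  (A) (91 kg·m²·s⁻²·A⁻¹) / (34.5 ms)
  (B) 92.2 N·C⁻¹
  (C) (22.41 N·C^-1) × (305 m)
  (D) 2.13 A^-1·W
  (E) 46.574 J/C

Work out the base dimensions of each:
  (A) [kg·m²·s⁻²·A⁻¹] / [s] = kg·m²·s⁻³·A⁻¹
  (B) N·C⁻¹ = kg·m·s⁻²·(s·A)⁻¹ = kg·m·s⁻³·A⁻¹
  (C) [kg·m·s⁻³·A⁻¹] · [m] = kg·m²·s⁻³·A⁻¹
  (D) W·A⁻¹ = J·s⁻¹·A⁻¹ = kg·m²·s⁻³·A⁻¹
  (E) J·C⁻¹ = N·m·(s·A)⁻¹ = kg·m²·s⁻³·A⁻¹
All reduce to kg·m²·s⁻³·A⁻¹ except (B), which is kg·m·s⁻³·A⁻¹.

(B)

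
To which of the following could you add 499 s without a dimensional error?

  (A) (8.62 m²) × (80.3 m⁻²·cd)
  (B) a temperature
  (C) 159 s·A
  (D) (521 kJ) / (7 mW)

(D)

Reference: s.
Each option:
  (A) [m²] · [m⁻²·cd] = cd
  (B) [temperature] = K
  (C) A·s = s·A
  (D) [kg·m²·s⁻²] / [kg·m²·s⁻³] = s  ← same
Only (D) matches s.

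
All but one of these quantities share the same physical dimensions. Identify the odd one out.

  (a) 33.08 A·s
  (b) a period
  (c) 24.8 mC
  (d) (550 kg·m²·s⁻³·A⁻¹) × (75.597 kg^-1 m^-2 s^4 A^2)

(b)

Reduce each to base SI dimensions:
  (a) A·s = s·A
  (b) [period] = s
  (c) C = s·A
  (d) [kg·m²·s⁻³·A⁻¹] · [kg⁻¹·m⁻²·s⁴·A²] = s·A
All reduce to s·A except (b), which is s.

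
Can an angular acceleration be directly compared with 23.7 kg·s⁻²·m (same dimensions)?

No

Expand each in SI base units:
  an angular acceleration:  [angular acceleration] = s⁻²
  23.7 kg·s⁻²·m:  kg·m·s⁻²
s⁻² ≠ kg·m·s⁻², so they cannot be added.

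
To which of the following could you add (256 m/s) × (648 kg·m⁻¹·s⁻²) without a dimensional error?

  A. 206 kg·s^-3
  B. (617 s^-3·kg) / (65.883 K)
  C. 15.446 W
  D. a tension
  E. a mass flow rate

Reference: [m·s⁻¹] · [kg·m⁻¹·s⁻²] = kg·s⁻³.
Each option:
  A. kg·s⁻³  ← same
  B. [kg·s⁻³] / [K] = kg·s⁻³·K⁻¹
  C. W = J·s⁻¹ = kg·m²·s⁻³
  D. [tension] = kg·m·s⁻²
  E. [mass flow rate] = kg·s⁻¹
Only A. matches kg·s⁻³.

A.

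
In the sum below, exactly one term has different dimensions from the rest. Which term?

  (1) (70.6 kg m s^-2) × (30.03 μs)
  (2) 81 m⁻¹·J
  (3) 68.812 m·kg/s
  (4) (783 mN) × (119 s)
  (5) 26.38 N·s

(2)

Expand each in SI base units:
  (1) [kg·m·s⁻²] · [s] = kg·m·s⁻¹
  (2) J·m⁻¹ = N·m·m⁻¹ = kg·m·s⁻²
  (3) kg·m·s⁻¹
  (4) [kg·m·s⁻²] · [s] = kg·m·s⁻¹
  (5) N·s = kg·m·s⁻²·s = kg·m·s⁻¹
All reduce to kg·m·s⁻¹ except (2), which is kg·m·s⁻².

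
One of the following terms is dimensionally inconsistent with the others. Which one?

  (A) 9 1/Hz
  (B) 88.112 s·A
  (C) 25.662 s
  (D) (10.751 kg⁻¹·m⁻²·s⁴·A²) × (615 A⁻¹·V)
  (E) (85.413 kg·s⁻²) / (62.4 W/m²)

(B)

Work out the base dimensions of each:
  (A) Hz⁻¹ = (s⁻¹)⁻¹ = s
  (B) A·s = s·A
  (C) s
  (D) [kg⁻¹·m⁻²·s⁴·A²] · [kg·m²·s⁻³·A⁻²] = s
  (E) [kg·s⁻²] / [kg·s⁻³] = s
All reduce to s except (B), which is s·A.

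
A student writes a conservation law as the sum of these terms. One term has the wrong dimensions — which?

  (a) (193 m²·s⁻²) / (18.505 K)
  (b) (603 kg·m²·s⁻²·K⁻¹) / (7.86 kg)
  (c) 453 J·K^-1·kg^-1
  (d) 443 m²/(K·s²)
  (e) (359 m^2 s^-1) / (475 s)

(e)

Expand each in SI base units:
  (a) [m²·s⁻²] / [K] = m²·s⁻²·K⁻¹
  (b) [kg·m²·s⁻²·K⁻¹] / [kg] = m²·s⁻²·K⁻¹
  (c) J·kg⁻¹·K⁻¹ = N·m·kg⁻¹·K⁻¹ = m²·s⁻²·K⁻¹
  (d) m²·s⁻²·K⁻¹
  (e) [m²·s⁻¹] / [s] = m²·s⁻²
All reduce to m²·s⁻²·K⁻¹ except (e), which is m²·s⁻².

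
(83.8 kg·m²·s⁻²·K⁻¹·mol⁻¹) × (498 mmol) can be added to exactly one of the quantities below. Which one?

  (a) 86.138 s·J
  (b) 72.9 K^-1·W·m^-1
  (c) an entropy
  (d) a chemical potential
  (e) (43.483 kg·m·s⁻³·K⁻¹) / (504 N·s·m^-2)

(c)

Reference: [kg·m²·s⁻²·K⁻¹·mol⁻¹] · [mol] = kg·m²·s⁻²·K⁻¹.
Each option:
  (a) J·s = N·m·s = kg·m²·s⁻¹
  (b) W·m⁻¹·K⁻¹ = J·s⁻¹·m⁻¹·K⁻¹ = kg·m·s⁻³·K⁻¹
  (c) [entropy] = kg·m²·s⁻²·K⁻¹  ← same
  (d) [chemical potential] = kg·m²·s⁻²·mol⁻¹
  (e) [kg·m·s⁻³·K⁻¹] / [kg·m⁻¹·s⁻¹] = m²·s⁻²·K⁻¹
Only (c) matches kg·m²·s⁻²·K⁻¹.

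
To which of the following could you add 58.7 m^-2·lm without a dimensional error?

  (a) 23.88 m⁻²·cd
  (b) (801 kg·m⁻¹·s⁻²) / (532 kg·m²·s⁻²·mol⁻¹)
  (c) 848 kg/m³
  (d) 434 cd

(a)

Reference: lm·m⁻² = cd·m⁻² = m⁻²·cd.
Each option:
  (a) cd·m⁻² = m⁻²·cd  ← same
  (b) [kg·m⁻¹·s⁻²] / [kg·m²·s⁻²·mol⁻¹] = m⁻³·mol
  (c) kg·m⁻³
  (d) cd
Only (a) matches m⁻²·cd.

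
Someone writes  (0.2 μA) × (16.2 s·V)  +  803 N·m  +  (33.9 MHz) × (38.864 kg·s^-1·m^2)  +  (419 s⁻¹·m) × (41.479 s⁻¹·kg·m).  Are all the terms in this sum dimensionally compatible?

Yes

In SI base units:
  (0.2 μA) × (16.2 s·V):  [A] · [kg·m²·s⁻²·A⁻¹] = kg·m²·s⁻²
  803 N·m:  N·m = kg·m·s⁻²·m = kg·m²·s⁻²
  (33.9 MHz) × (38.864 kg·s^-1·m^2):  [s⁻¹] · [kg·m²·s⁻¹] = kg·m²·s⁻²
  (419 s⁻¹·m) × (41.479 s⁻¹·kg·m):  [m·s⁻¹] · [kg·m·s⁻¹] = kg·m²·s⁻²
Every term reduces to kg·m²·s⁻².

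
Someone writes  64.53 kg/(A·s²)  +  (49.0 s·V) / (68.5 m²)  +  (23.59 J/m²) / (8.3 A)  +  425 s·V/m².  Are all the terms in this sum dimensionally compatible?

Expand each in SI base units:
  64.53 kg/(A·s²):  kg·s⁻²·A⁻¹
  (49.0 s·V) / (68.5 m²):  [kg·m²·s⁻²·A⁻¹] / [m²] = kg·s⁻²·A⁻¹
  (23.59 J/m²) / (8.3 A):  [kg·s⁻²] / [A] = kg·s⁻²·A⁻¹
  425 s·V/m²:  V·s·m⁻² = J·C⁻¹·s·m⁻² = kg·s⁻²·A⁻¹
Every term reduces to kg·s⁻²·A⁻¹.

Yes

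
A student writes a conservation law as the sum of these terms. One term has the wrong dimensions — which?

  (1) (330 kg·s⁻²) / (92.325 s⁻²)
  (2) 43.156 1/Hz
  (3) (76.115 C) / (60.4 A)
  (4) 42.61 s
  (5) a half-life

Expand each in SI base units:
  (1) [kg·s⁻²] / [s⁻²] = kg
  (2) Hz⁻¹ = (s⁻¹)⁻¹ = s
  (3) [s·A] / [A] = s
  (4) s
  (5) [half-life] = s
All reduce to s except (1), which is kg.

(1)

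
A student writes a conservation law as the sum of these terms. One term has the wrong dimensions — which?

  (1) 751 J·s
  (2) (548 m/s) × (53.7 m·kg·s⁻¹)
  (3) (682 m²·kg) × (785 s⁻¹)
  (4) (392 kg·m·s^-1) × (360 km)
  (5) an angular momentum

(2)

Expand each in SI base units:
  (1) J·s = N·m·s = kg·m²·s⁻¹
  (2) [m·s⁻¹] · [kg·m·s⁻¹] = kg·m²·s⁻²
  (3) [kg·m²] · [s⁻¹] = kg·m²·s⁻¹
  (4) [kg·m·s⁻¹] · [m] = kg·m²·s⁻¹
  (5) [angular momentum] = kg·m²·s⁻¹
All reduce to kg·m²·s⁻¹ except (2), which is kg·m²·s⁻².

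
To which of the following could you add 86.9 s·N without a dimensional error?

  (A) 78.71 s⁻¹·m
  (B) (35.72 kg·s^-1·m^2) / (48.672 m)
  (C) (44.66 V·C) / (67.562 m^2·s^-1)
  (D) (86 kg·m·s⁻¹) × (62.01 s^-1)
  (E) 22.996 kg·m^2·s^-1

Reference: N·s = kg·m·s⁻²·s = kg·m·s⁻¹.
Each option:
  (A) m·s⁻¹
  (B) [kg·m²·s⁻¹] / [m] = kg·m·s⁻¹  ← same
  (C) [kg·m²·s⁻²] / [m²·s⁻¹] = kg·s⁻¹
  (D) [kg·m·s⁻¹] · [s⁻¹] = kg·m·s⁻²
  (E) kg·m²·s⁻¹
Only (B) matches kg·m·s⁻¹.

(B)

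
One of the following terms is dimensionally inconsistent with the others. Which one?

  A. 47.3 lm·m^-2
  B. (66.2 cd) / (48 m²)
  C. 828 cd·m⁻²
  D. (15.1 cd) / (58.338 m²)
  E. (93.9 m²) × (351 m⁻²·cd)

In SI base units:
  A. lm·m⁻² = cd·m⁻² = m⁻²·cd
  B. [cd] / [m²] = m⁻²·cd
  C. cd·m⁻² = m⁻²·cd
  D. [cd] / [m²] = m⁻²·cd
  E. [m²] · [m⁻²·cd] = cd
All reduce to m⁻²·cd except E., which is cd.

E.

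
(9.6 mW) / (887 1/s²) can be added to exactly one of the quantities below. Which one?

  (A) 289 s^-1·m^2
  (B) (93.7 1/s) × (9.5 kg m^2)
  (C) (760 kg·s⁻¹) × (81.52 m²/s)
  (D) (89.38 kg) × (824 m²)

(B)

Reference: [kg·m²·s⁻³] / [s⁻²] = kg·m²·s⁻¹.
Each option:
  (A) m²·s⁻¹
  (B) [s⁻¹] · [kg·m²] = kg·m²·s⁻¹  ← same
  (C) [kg·s⁻¹] · [m²·s⁻¹] = kg·m²·s⁻²
  (D) [kg] · [m²] = kg·m²
Only (B) matches kg·m²·s⁻¹.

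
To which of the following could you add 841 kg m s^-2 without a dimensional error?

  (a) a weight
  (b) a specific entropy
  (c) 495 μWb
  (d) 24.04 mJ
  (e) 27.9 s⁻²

Reference: kg·m·s⁻².
Each option:
  (a) [weight] = kg·m·s⁻²  ← same
  (b) [specific entropy] = m²·s⁻²·K⁻¹
  (c) Wb = V·s = kg·m²·s⁻²·A⁻¹
  (d) J = N·m = kg·m²·s⁻²
  (e) s⁻²
Only (a) matches kg·m·s⁻².

(a)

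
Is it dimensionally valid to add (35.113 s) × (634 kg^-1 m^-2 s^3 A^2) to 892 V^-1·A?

No

Reduce each to base SI dimensions:
  (35.113 s) × (634 kg^-1 m^-2 s^3 A^2):  [s] · [kg⁻¹·m⁻²·s³·A²] = kg⁻¹·m⁻²·s⁴·A²
  892 V^-1·A:  A·V⁻¹ = A·(J·C⁻¹)⁻¹ = kg⁻¹·m⁻²·s³·A²
kg⁻¹·m⁻²·s⁴·A² ≠ kg⁻¹·m⁻²·s³·A², so they cannot be added.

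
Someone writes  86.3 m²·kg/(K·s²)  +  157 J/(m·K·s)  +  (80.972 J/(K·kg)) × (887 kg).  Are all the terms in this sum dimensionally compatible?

No

Work out the base dimensions of each:
  86.3 m²·kg/(K·s²):  kg·m²·s⁻²·K⁻¹
  157 J/(m·K·s):  J·s⁻¹·m⁻¹·K⁻¹ = N·m·s⁻¹·m⁻¹·K⁻¹ = kg·m·s⁻³·K⁻¹
  (80.972 J/(K·kg)) × (887 kg):  [m²·s⁻²·K⁻¹] · [kg] = kg·m²·s⁻²·K⁻¹
The terms do not share a single dimension (kg·m²·s⁻²·K⁻¹ vs kg·m·s⁻³·K⁻¹).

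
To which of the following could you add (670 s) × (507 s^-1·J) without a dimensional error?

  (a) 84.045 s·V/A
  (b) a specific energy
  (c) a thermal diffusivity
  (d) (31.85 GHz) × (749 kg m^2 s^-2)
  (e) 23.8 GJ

Reference: [s] · [kg·m²·s⁻³] = kg·m²·s⁻².
Each option:
  (a) V·s·A⁻¹ = J·C⁻¹·s·A⁻¹ = kg·m²·s⁻²·A⁻²
  (b) [specific energy] = m²·s⁻²
  (c) [thermal diffusivity] = m²·s⁻¹
  (d) [s⁻¹] · [kg·m²·s⁻²] = kg·m²·s⁻³
  (e) J = N·m = kg·m²·s⁻²  ← same
Only (e) matches kg·m²·s⁻².

(e)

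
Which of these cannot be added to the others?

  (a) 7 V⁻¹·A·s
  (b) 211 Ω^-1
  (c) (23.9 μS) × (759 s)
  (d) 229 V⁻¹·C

(b)

Work out the base dimensions of each:
  (a) A·s·V⁻¹ = A·s·(J·C⁻¹)⁻¹ = kg⁻¹·m⁻²·s⁴·A²
  (b) Ω⁻¹ = (V·A⁻¹)⁻¹ = kg⁻¹·m⁻²·s³·A²
  (c) [kg⁻¹·m⁻²·s³·A²] · [s] = kg⁻¹·m⁻²·s⁴·A²
  (d) C·V⁻¹ = s·A·(J·C⁻¹)⁻¹ = kg⁻¹·m⁻²·s⁴·A²
All reduce to kg⁻¹·m⁻²·s⁴·A² except (b), which is kg⁻¹·m⁻²·s³·A².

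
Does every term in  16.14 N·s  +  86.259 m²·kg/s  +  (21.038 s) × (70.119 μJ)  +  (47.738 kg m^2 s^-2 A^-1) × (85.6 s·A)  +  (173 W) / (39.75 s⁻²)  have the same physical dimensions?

Expand each in SI base units:
  16.14 N·s:  N·s = kg·m·s⁻²·s = kg·m·s⁻¹
  86.259 m²·kg/s:  kg·m²·s⁻¹
  (21.038 s) × (70.119 μJ):  [s] · [kg·m²·s⁻²] = kg·m²·s⁻¹
  (47.738 kg m^2 s^-2 A^-1) × (85.6 s·A):  [kg·m²·s⁻²·A⁻¹] · [s·A] = kg·m²·s⁻¹
  (173 W) / (39.75 s⁻²):  [kg·m²·s⁻³] / [s⁻²] = kg·m²·s⁻¹
The terms do not share a single dimension (kg·m²·s⁻¹ vs kg·m·s⁻¹).

No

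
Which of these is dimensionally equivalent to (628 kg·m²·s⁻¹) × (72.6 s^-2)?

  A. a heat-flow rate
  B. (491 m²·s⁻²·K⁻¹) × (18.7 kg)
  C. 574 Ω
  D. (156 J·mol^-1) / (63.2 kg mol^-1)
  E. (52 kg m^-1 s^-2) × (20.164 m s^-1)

A.

Reference: [kg·m²·s⁻¹] · [s⁻²] = kg·m²·s⁻³.
Each option:
  A. [heat-flow rate] = kg·m²·s⁻³  ← same
  B. [m²·s⁻²·K⁻¹] · [kg] = kg·m²·s⁻²·K⁻¹
  C. Ω = V·A⁻¹ = kg·m²·s⁻³·A⁻²
  D. [kg·m²·s⁻²·mol⁻¹] / [kg·mol⁻¹] = m²·s⁻²
  E. [kg·m⁻¹·s⁻²] · [m·s⁻¹] = kg·s⁻³
Only A. matches kg·m²·s⁻³.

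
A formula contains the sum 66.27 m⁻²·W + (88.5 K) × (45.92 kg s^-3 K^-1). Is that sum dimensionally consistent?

Reduce each to base SI dimensions:
  66.27 m⁻²·W:  W·m⁻² = J·s⁻¹·m⁻² = kg·s⁻³
  (88.5 K) × (45.92 kg s^-3 K^-1):  [K] · [kg·s⁻³·K⁻¹] = kg·s⁻³
Both are kg·s⁻³, so they have the same dimensions and can be added.

Yes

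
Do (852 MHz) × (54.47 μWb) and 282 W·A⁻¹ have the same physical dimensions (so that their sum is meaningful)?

Yes

Expand each in SI base units:
  (852 MHz) × (54.47 μWb):  [s⁻¹] · [kg·m²·s⁻²·A⁻¹] = kg·m²·s⁻³·A⁻¹
  282 W·A⁻¹:  W·A⁻¹ = J·s⁻¹·A⁻¹ = kg·m²·s⁻³·A⁻¹
Both are kg·m²·s⁻³·A⁻¹, so they have the same dimensions and can be added.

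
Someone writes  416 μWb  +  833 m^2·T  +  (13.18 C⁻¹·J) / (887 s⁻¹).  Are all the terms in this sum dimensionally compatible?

Expand each in SI base units:
  416 μWb:  Wb = V·s = kg·m²·s⁻²·A⁻¹
  833 m^2·T:  T·m² = Wb·m⁻²·m² = kg·m²·s⁻²·A⁻¹
  (13.18 C⁻¹·J) / (887 s⁻¹):  [kg·m²·s⁻³·A⁻¹] / [s⁻¹] = kg·m²·s⁻²·A⁻¹
Every term reduces to kg·m²·s⁻²·A⁻¹.

Yes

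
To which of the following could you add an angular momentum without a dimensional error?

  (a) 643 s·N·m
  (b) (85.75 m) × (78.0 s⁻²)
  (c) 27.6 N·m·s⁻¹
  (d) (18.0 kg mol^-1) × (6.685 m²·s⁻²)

(a)

Reference: [angular momentum] = kg·m²·s⁻¹.
Each option:
  (a) N·m·s = kg·m·s⁻²·m·s = kg·m²·s⁻¹  ← same
  (b) [m] · [s⁻²] = m·s⁻²
  (c) N·m·s⁻¹ = kg·m·s⁻²·m·s⁻¹ = kg·m²·s⁻³
  (d) [kg·mol⁻¹] · [m²·s⁻²] = kg·m²·s⁻²·mol⁻¹
Only (a) matches kg·m²·s⁻¹.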